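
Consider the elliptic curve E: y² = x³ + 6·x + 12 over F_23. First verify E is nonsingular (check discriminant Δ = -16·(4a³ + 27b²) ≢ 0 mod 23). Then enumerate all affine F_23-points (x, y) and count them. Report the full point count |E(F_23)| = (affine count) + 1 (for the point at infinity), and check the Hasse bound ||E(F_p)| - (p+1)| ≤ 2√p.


Affine points = {(0, 9), (0, 14), (2, 3), (2, 20), (4, 10), (4, 13), (5, 11), (5, 12), (7, 11), (7, 12), (9, 6), (9, 17), (11, 11), (11, 12), (12, 8), (12, 15), (15, 2), (15, 21), (16, 8), (16, 15), (17, 6), (17, 17), (18, 8), (18, 15), (19, 4), (19, 19), (20, 6), (20, 17)}; affine count = 28; |E(F_23)| = 29.

Discriminant check: Δ ∝ 4a³ + 27b² = 4·6³ + 27·12² = 4·216 + 27·144 ≡ 14 (mod 23). Nonzero ⇒ E is nonsingular.
For each x ∈ F_23, compute rhs = x³ + 6·x + 12 mod 23, then count y ∈ F_23 with y² ≡ rhs.
  x = 0: rhs = 12, matching y values: 9, 14 (2 points).
  x = 1: rhs = 19, matching y values: none (0 points).
  x = 2: rhs = 9, matching y values: 3, 20 (2 points).
  x = 3: rhs = 11, matching y values: none (0 points).
  x = 4: rhs = 8, matching y values: 10, 13 (2 points).
  x = 5: rhs = 6, matching y values: 11, 12 (2 points).
  x = 6: rhs = 11, matching y values: none (0 points).
  x = 7: rhs = 6, matching y values: 11, 12 (2 points).
  x = 8: rhs = 20, matching y values: none (0 points).
  x = 9: rhs = 13, matching y values: 6, 17 (2 points).
  x = 10: rhs = 14, matching y values: none (0 points).
  x = 11: rhs = 6, matching y values: 11, 12 (2 points).
  x = 12: rhs = 18, matching y values: 8, 15 (2 points).
  x = 13: rhs = 10, matching y values: none (0 points).
  x = 14: rhs = 11, matching y values: none (0 points).
  x = 15: rhs = 4, matching y values: 2, 21 (2 points).
  x = 16: rhs = 18, matching y values: 8, 15 (2 points).
  x = 17: rhs = 13, matching y values: 6, 17 (2 points).
  x = 18: rhs = 18, matching y values: 8, 15 (2 points).
  x = 19: rhs = 16, matching y values: 4, 19 (2 points).
  x = 20: rhs = 13, matching y values: 6, 17 (2 points).
  x = 21: rhs = 15, matching y values: none (0 points).
  x = 22: rhs = 5, matching y values: none (0 points).
Total affine count: 28.
Full point count |E(F_23)| = 28 + 1 = 29.
Hasse bound: |29 − (23+1)| = |5| = 5 ≤ 2√23 ≈ 9.5917 ✓.


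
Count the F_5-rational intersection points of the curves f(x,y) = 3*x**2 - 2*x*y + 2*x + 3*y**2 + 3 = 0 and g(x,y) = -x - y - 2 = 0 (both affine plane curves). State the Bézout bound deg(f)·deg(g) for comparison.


Common zeros: {(0, 3), (4, 4)}; count = 2; Bézout bound = 2.

deg(f) = 2, deg(g) = 1, so Bézout bound = 2.
Scan x ∈ F_5. For each x, list the y ∈ F_5 with f(x, y) ≡ 0 and those with g(x, y) ≡ 0 (mod 5); the common zeros in that column are the intersection.
  x = 0: f ≡ 0 at y ∈ {2, 3}; g ≡ 0 at y ∈ {3}; common: {3}.
  x = 1: f ≡ 0 at y ∈ ∅; g ≡ 0 at y ∈ {2}; common: ∅.
  x = 2: f ≡ 0 at y ∈ ∅; g ≡ 0 at y ∈ {1}; common: ∅.
  x = 3: f ≡ 0 at y ∈ {3, 4}; g ≡ 0 at y ∈ {0}; common: ∅.
  x = 4: f ≡ 0 at y ∈ {2, 4}; g ≡ 0 at y ∈ {4}; common: {4}.
Collecting: common zeros = {(0, 3), (4, 4)}, so the count is 2.
Comparison with the Bézout bound: 2 ≤ 2 = deg(f)·deg(g), as expected for curves with no common component (the bound is attained).


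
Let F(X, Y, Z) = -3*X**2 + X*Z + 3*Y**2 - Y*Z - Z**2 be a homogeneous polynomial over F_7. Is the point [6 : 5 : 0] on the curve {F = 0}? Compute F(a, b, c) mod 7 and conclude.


F(6,5,0) ≡ 2 (mod 7); P is NOT on the curve.

Evaluate F(6, 5, 0) term-by-term (mod 7).
  -3*X**2 ↦ -3·36·1·1 = -108
  X*Z ↦ 1·6·1·0 = 0
  3*Y**2 ↦ 3·1·25·1 = 75
  -Y*Z ↦ -1·1·5·0 = 0
  -Z**2 ↦ -1·1·1·0 = 0
Sum: F(6, 5, 0) = (-108) + (0) + (75) + (0) + (0) = -33.
Reducing mod 7: -33 ≡ 2 (mod 7).
Since F(a, b, c) ≡ 2 ≠ 0 (mod 7), P does NOT lie on the curve.


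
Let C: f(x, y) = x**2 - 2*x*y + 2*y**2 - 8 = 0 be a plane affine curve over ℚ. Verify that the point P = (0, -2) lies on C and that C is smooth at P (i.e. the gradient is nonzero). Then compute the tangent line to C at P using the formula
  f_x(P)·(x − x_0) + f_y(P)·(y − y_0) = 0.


Tangent line at P: 4*x - 8*y - 16 = 0.

Step 1: f(0, -2) = 0, so P lies on C.
Step 2: partial derivatives
  f_x(x, y) = 2*x - 2*y, f_y(x, y) = -2*x + 4*y.
  f_x(P) = 4, f_y(P) = -8 (gradient nonzero, so P is smooth).
Step 3: tangent line at P: 4·(x − 0) + -8·(y − -2) = 0.
Expanding: 4*x - 8*y - 16 = 0.


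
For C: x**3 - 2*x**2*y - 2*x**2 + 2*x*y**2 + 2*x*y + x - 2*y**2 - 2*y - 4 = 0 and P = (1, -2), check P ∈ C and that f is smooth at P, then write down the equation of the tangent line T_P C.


Tangent line at P: 12*x - 2*y - 16 = 0.

Step 1: f(1, -2) = 0, so P lies on C.
Step 2: partial derivatives
  f_x(x, y) = 3*x**2 - 4*x*y - 4*x + 2*y**2 + 2*y + 1, f_y(x, y) = -2*x**2 + 4*x*y + 2*x - 4*y - 2.
  f_x(P) = 12, f_y(P) = -2 (gradient nonzero, so P is smooth).
Step 3: tangent line at P: 12·(x − 1) + -2·(y − -2) = 0.
Expanding: 12*x - 2*y - 16 = 0.


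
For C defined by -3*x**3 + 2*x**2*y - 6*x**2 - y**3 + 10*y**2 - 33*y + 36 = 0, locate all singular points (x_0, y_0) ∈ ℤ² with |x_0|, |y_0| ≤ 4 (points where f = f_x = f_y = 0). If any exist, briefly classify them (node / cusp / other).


Singular points: {(0, 3)}; classification: cusp.

Compute partial derivatives:
  f_x = -9*x**2 + 4*x*y - 12*x.
  f_y = 2*x**2 - 3*y**2 + 20*y - 33.
Scan x_0 ∈ {−4, ..., 4}. For each x_0, f_y(x_0, y) is a polynomial in y; find its integer roots y ∈ {−4, ..., 4}, then test f_x and f at those candidates.
  x = -4: f_y(-4, y) = -3*y**2 + 20*y - 1; no integer root y with |y| ≤ 4.
  x = -3: f_y(-3, y) = -3*y**2 + 20*y - 15; no integer root y with |y| ≤ 4.
  x = -2: f_y(-2, y) = -3*y**2 + 20*y - 25; no integer root y with |y| ≤ 4.
  x = -1: f_y(-1, y) = -3*y**2 + 20*y - 31; no integer root y with |y| ≤ 4.
  x = 0: f_y(0, y) = -3*y**2 + 20*y - 33; vanishes at y ∈ {3}. (0, 3): f_x = 0, f = 0 — SINGULAR.
  x = 1: f_y(1, y) = -3*y**2 + 20*y - 31; no integer root y with |y| ≤ 4.
  x = 2: f_y(2, y) = -3*y**2 + 20*y - 25; no integer root y with |y| ≤ 4.
  x = 3: f_y(3, y) = -3*y**2 + 20*y - 15; no integer root y with |y| ≤ 4.
  x = 4: f_y(4, y) = -3*y**2 + 20*y - 1; no integer root y with |y| ≤ 4.
Only singular point on the grid: (0, 3).
Classify: substitute x = 0 + u, y = 3 + v and expand: f = -3*u**3 + 2*u**2*v - v**3 + v**2.
No constant or linear terms (consistent with a singular point). Quadratic part: v**2. Cubic part: -3*u**3 + 2*u**2*v - v**3.
The quadratic part v**2 is a perfect square, so there is a single (double) tangent line v = 0, i.e. y = 3. Restricting the cubic part to that line (v = 0) leaves -3*u**3 ≠ 0, so f is not divisible by v and the branch is v² ≈ 3*u**3 to lowest order — this is a cusp.
Classification: cusp.


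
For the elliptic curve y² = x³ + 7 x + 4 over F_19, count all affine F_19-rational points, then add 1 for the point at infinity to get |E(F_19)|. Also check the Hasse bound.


Affine points = {(0, 2), (0, 17), (2, 8), (2, 11), (4, 1), (4, 18), (7, 4), (7, 15), (9, 6), (9, 13), (11, 5), (11, 14), (12, 7), (12, 12), (15, 8), (15, 11), (17, 1), (17, 18)}; affine count = 18; |E(F_19)| = 19.

Discriminant check: Δ ∝ 4a³ + 27b² = 4·7³ + 27·4² = 4·343 + 27·16 ≡ 18 (mod 19). Nonzero ⇒ E is nonsingular.
For each x ∈ F_19, compute rhs = x³ + 7·x + 4 mod 19, then count y ∈ F_19 with y² ≡ rhs.
  x = 0: rhs = 4, matching y values: 2, 17 (2 points).
  x = 1: rhs = 12, matching y values: none (0 points).
  x = 2: rhs = 7, matching y values: 8, 11 (2 points).
  x = 3: rhs = 14, matching y values: none (0 points).
  x = 4: rhs = 1, matching y values: 1, 18 (2 points).
  x = 5: rhs = 12, matching y values: none (0 points).
  x = 6: rhs = 15, matching y values: none (0 points).
  x = 7: rhs = 16, matching y values: 4, 15 (2 points).
  x = 8: rhs = 2, matching y values: none (0 points).
  x = 9: rhs = 17, matching y values: 6, 13 (2 points).
  x = 10: rhs = 10, matching y values: none (0 points).
  x = 11: rhs = 6, matching y values: 5, 14 (2 points).
  x = 12: rhs = 11, matching y values: 7, 12 (2 points).
  x = 13: rhs = 12, matching y values: none (0 points).
  x = 14: rhs = 15, matching y values: none (0 points).
  x = 15: rhs = 7, matching y values: 8, 11 (2 points).
  x = 16: rhs = 13, matching y values: none (0 points).
  x = 17: rhs = 1, matching y values: 1, 18 (2 points).
  x = 18: rhs = 15, matching y values: none (0 points).
Total affine count: 18.
Full point count |E(F_19)| = 18 + 1 = 19.
Hasse bound: |19 − (19+1)| = |-1| = 1 ≤ 2√19 ≈ 8.7178 ✓.


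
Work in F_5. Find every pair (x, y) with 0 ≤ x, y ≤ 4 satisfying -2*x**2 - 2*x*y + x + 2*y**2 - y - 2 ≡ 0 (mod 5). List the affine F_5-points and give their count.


Affine F_5-points: {(2, 2), (2, 3), (3, 3), (4, 0), (4, 2)}; count = 5.

For each of the 25 pairs (x, y) ∈ F_5², evaluate f(x, y) mod 5. Record the zeros.
  x = 0: [0↦3, 1↦4, 2↦4, 3↦3, 4↦1]  zeros at y ∈ ∅
  x = 1: [0↦2, 1↦1, 2↦4, 3↦1, 4↦2]  zeros at y ∈ ∅
  x = 2: [0↦2, 1↦4, 2↦0, 3↦0, 4↦4]  zeros at y ∈ {2, 3}
  x = 3: [0↦3, 1↦3, 2↦2, 3↦0, 4↦2]  zeros at y ∈ {3}
  x = 4: [0↦0, 1↦3, 2↦0, 3↦1, 4↦1]  zeros at y ∈ {0, 2}
Collecting zeros: affine points = {(2, 2), (2, 3), (3, 3), (4, 0), (4, 2)}.
Total count |C(F_5)_aff| = 5.


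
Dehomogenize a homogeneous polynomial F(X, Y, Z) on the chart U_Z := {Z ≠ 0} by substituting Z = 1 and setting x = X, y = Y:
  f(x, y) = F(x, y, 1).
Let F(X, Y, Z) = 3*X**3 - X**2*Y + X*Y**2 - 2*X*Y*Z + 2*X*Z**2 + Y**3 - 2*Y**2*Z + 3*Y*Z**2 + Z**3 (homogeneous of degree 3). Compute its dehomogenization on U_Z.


f(x, y) = 3*x**3 - x**2*y + x*y**2 - 2*x*y + 2*x + y**3 - 2*y**2 + 3*y + 1

On U_Z we set Z = 1. Each monomial c·X^i·Y^j·Z^k in F becomes c·x^i·y^j·1^k = c·x^i·y^j.
Substituting Z = 1: F(X, Y, 1) = 3*x**3 - x**2*y + x*y**2 - 2*x*y + 2*x + y**3 - 2*y**2 + 3*y + 1.
Note: deg(f) ≤ deg(F) = 3; strict inequality happens when F is divisible by Z (lost terms).


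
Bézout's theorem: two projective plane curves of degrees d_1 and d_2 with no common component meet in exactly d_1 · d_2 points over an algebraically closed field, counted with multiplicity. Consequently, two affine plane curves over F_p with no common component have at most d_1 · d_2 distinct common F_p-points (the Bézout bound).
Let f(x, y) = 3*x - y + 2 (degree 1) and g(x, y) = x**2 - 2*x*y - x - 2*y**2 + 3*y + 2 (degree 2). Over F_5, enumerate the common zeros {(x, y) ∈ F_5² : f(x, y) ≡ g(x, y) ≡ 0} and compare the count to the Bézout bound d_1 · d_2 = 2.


Common zeros: {(0, 2)}; count = 1; Bézout bound = 2.

deg(f) = 1, deg(g) = 2, so Bézout bound = 2.
Scan x ∈ F_5. For each x, list the y ∈ F_5 with f(x, y) ≡ 0 and those with g(x, y) ≡ 0 (mod 5); the common zeros in that column are the intersection.
  x = 0: f ≡ 0 at y ∈ {2}; g ≡ 0 at y ∈ {2}; common: {2}.
  x = 1: f ≡ 0 at y ∈ {0}; g ≡ 0 at y ∈ ∅; common: ∅.
  x = 2: f ≡ 0 at y ∈ {3}; g ≡ 0 at y ∈ ∅; common: ∅.
  x = 3: f ≡ 0 at y ∈ {1}; g ≡ 0 at y ∈ ∅; common: ∅.
  x = 4: f ≡ 0 at y ∈ {4}; g ≡ 0 at y ∈ ∅; common: ∅.
Collecting: common zeros = {(0, 2)}, so the count is 1.
Comparison with the Bézout bound: 1 ≤ 2 = deg(f)·deg(g), as expected for curves with no common component (the affine F_5-count falls short of the bound because intersections may lie at infinity, over extension fields, or carry multiplicity).


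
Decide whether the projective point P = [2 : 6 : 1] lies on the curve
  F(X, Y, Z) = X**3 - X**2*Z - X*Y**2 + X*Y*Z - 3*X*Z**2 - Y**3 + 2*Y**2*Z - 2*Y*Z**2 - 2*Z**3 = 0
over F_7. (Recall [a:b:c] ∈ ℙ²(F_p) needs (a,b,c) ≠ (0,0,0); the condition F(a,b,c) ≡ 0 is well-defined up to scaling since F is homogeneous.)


F(2,6,1) ≡ 4 (mod 7); P is NOT on the curve.

Evaluate F(2, 6, 1) term-by-term (mod 7).
  X**3 ↦ 1·8·1·1 = 8
  -X**2*Z ↦ -1·4·1·1 = -4
  -X*Y**2 ↦ -1·2·36·1 = -72
  X*Y*Z ↦ 1·2·6·1 = 12
  -3*X*Z**2 ↦ -3·2·1·1 = -6
  -Y**3 ↦ -1·1·216·1 = -216
  2*Y**2*Z ↦ 2·1·36·1 = 72
  -2*Y*Z**2 ↦ -2·1·6·1 = -12
  -2*Z**3 ↦ -2·1·1·1 = -2
Sum: F(2, 6, 1) = (8) + (-4) + (-72) + (12) + (-6) + (-216) + (72) + (-12) + (-2) = -220.
Reducing mod 7: -220 ≡ 4 (mod 7).
Since F(a, b, c) ≡ 4 ≠ 0 (mod 7), P does NOT lie on the curve.


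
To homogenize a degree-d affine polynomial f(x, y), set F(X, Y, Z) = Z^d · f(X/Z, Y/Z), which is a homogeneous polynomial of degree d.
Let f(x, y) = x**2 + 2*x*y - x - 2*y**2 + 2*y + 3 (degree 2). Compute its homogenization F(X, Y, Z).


F(X, Y, Z) = X**2 + 2*X*Y - X*Z - 2*Y**2 + 2*Y*Z + 3*Z**2

deg(f) = 2.
Substitute x = X/Z, y = Y/Z into f, then multiply by Z^2.
  monomial 1·x^2·y^0 ↦ 1·X^2·Y^0·Z^0.
  monomial 2·x^1·y^1 ↦ 2·X^1·Y^1·Z^0.
  monomial -1·x^1·y^0 ↦ -1·X^1·Y^0·Z^1.
  monomial -2·x^0·y^2 ↦ -2·X^0·Y^2·Z^0.
  monomial 2·x^0·y^1 ↦ 2·X^0·Y^1·Z^1.
  monomial 3·x^0·y^0 ↦ 3·X^0·Y^0·Z^2.
Collecting: F(X, Y, Z) = X**2 + 2*X*Y - X*Z - 2*Y**2 + 2*Y*Z + 3*Z**2.


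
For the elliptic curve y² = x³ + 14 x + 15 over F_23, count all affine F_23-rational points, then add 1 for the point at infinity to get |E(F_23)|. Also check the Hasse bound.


Affine points = {(5, 7), (5, 16), (6, 4), (6, 19), (8, 8), (8, 15), (12, 5), (12, 18), (13, 5), (13, 18), (15, 9), (15, 14), (18, 2), (18, 21), (21, 5), (21, 18), (22, 0)}; affine count = 17; |E(F_23)| = 18.

Discriminant check: Δ ∝ 4a³ + 27b² = 4·14³ + 27·15² = 4·2744 + 27·225 ≡ 8 (mod 23). Nonzero ⇒ E is nonsingular.
For each x ∈ F_23, compute rhs = x³ + 14·x + 15 mod 23, then count y ∈ F_23 with y² ≡ rhs.
  x = 0: rhs = 15, matching y values: none (0 points).
  x = 1: rhs = 7, matching y values: none (0 points).
  x = 2: rhs = 5, matching y values: none (0 points).
  x = 3: rhs = 15, matching y values: none (0 points).
  x = 4: rhs = 20, matching y values: none (0 points).
  x = 5: rhs = 3, matching y values: 7, 16 (2 points).
  x = 6: rhs = 16, matching y values: 4, 19 (2 points).
  x = 7: rhs = 19, matching y values: none (0 points).
  x = 8: rhs = 18, matching y values: 8, 15 (2 points).
  x = 9: rhs = 19, matching y values: none (0 points).
  x = 10: rhs = 5, matching y values: none (0 points).
  x = 11: rhs = 5, matching y values: none (0 points).
  x = 12: rhs = 2, matching y values: 5, 18 (2 points).
  x = 13: rhs = 2, matching y values: 5, 18 (2 points).
  x = 14: rhs = 11, matching y values: none (0 points).
  x = 15: rhs = 12, matching y values: 9, 14 (2 points).
  x = 16: rhs = 11, matching y values: none (0 points).
  x = 17: rhs = 14, matching y values: none (0 points).
  x = 18: rhs = 4, matching y values: 2, 21 (2 points).
  x = 19: rhs = 10, matching y values: none (0 points).
  x = 20: rhs = 15, matching y values: none (0 points).
  x = 21: rhs = 2, matching y values: 5, 18 (2 points).
  x = 22: rhs = 0, matching y values: 0 (1 points).
Total affine count: 17.
Full point count |E(F_23)| = 17 + 1 = 18.
Hasse bound: |18 − (23+1)| = |-6| = 6 ≤ 2√23 ≈ 9.5917 ✓.


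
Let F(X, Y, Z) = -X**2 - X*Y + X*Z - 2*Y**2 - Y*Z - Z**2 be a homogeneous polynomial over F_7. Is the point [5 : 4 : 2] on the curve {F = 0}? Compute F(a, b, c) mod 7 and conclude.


F(5,4,2) ≡ 5 (mod 7); P is NOT on the curve.

Evaluate F(5, 4, 2) term-by-term (mod 7).
  -X**2 ↦ -1·25·1·1 = -25
  -X*Y ↦ -1·5·4·1 = -20
  X*Z ↦ 1·5·1·2 = 10
  -2*Y**2 ↦ -2·1·16·1 = -32
  -Y*Z ↦ -1·1·4·2 = -8
  -Z**2 ↦ -1·1·1·4 = -4
Sum: F(5, 4, 2) = (-25) + (-20) + (10) + (-32) + (-8) + (-4) = -79.
Reducing mod 7: -79 ≡ 5 (mod 7).
Since F(a, b, c) ≡ 5 ≠ 0 (mod 7), P does NOT lie on the curve.


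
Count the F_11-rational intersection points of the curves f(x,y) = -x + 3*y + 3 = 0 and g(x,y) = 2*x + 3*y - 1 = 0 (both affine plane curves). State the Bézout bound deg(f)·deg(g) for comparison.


Common zeros: {(5, 8)}; count = 1; Bézout bound = 1.

deg(f) = 1, deg(g) = 1, so Bézout bound = 1.
Scan x ∈ F_11. For each x, list the y ∈ F_11 with f(x, y) ≡ 0 and those with g(x, y) ≡ 0 (mod 11); the common zeros in that column are the intersection.
  x = 0: f ≡ 0 at y ∈ {10}; g ≡ 0 at y ∈ {4}; common: ∅.
  x = 1: f ≡ 0 at y ∈ {3}; g ≡ 0 at y ∈ {7}; common: ∅.
  x = 2: f ≡ 0 at y ∈ {7}; g ≡ 0 at y ∈ {10}; common: ∅.
  x = 3: f ≡ 0 at y ∈ {0}; g ≡ 0 at y ∈ {2}; common: ∅.
  x = 4: f ≡ 0 at y ∈ {4}; g ≡ 0 at y ∈ {5}; common: ∅.
  x = 5: f ≡ 0 at y ∈ {8}; g ≡ 0 at y ∈ {8}; common: {8}.
  x = 6: f ≡ 0 at y ∈ {1}; g ≡ 0 at y ∈ {0}; common: ∅.
  x = 7: f ≡ 0 at y ∈ {5}; g ≡ 0 at y ∈ {3}; common: ∅.
  x = 8: f ≡ 0 at y ∈ {9}; g ≡ 0 at y ∈ {6}; common: ∅.
  x = 9: f ≡ 0 at y ∈ {2}; g ≡ 0 at y ∈ {9}; common: ∅.
  x = 10: f ≡ 0 at y ∈ {6}; g ≡ 0 at y ∈ {1}; common: ∅.
Collecting: common zeros = {(5, 8)}, so the count is 1.
Comparison with the Bézout bound: 1 ≤ 1 = deg(f)·deg(g), as expected for curves with no common component (the bound is attained).


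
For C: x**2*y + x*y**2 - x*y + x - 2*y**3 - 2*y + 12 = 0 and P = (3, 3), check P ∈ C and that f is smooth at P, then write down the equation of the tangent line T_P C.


Tangent line at P: 25*x - 32*y + 21 = 0.

Step 1: f(3, 3) = 0, so P lies on C.
Step 2: partial derivatives
  f_x(x, y) = 2*x*y + y**2 - y + 1, f_y(x, y) = x**2 + 2*x*y - x - 6*y**2 - 2.
  f_x(P) = 25, f_y(P) = -32 (gradient nonzero, so P is smooth).
Step 3: tangent line at P: 25·(x − 3) + -32·(y − 3) = 0.
Expanding: 25*x - 32*y + 21 = 0.


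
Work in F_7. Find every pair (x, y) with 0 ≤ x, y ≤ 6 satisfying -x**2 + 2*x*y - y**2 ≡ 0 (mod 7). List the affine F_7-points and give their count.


Affine F_7-points: {(0, 0), (1, 1), (2, 2), (3, 3), (4, 4), (5, 5), (6, 6)}; count = 7.

For each of the 49 pairs (x, y) ∈ F_7², evaluate f(x, y) mod 7. Record the zeros.
  x = 0: [0↦0, 1↦6, 2↦3, 3↦5, 4↦5, 5↦3, 6↦6]  zeros at y ∈ {0}
  x = 1: [0↦6, 1↦0, 2↦6, 3↦3, 4↦5, 5↦5, 6↦3]  zeros at y ∈ {1}
  x = 2: [0↦3, 1↦6, 2↦0, 3↦6, 4↦3, 5↦5, 6↦5]  zeros at y ∈ {2}
  x = 3: [0↦5, 1↦3, 2↦6, 3↦0, 4↦6, 5↦3, 6↦5]  zeros at y ∈ {3}
  x = 4: [0↦5, 1↦5, 2↦3, 3↦6, 4↦0, 5↦6, 6↦3]  zeros at y ∈ {4}
  x = 5: [0↦3, 1↦5, 2↦5, 3↦3, 4↦6, 5↦0, 6↦6]  zeros at y ∈ {5}
  x = 6: [0↦6, 1↦3, 2↦5, 3↦5, 4↦3, 5↦6, 6↦0]  zeros at y ∈ {6}
Collecting zeros: affine points = {(0, 0), (1, 1), (2, 2), (3, 3), (4, 4), (5, 5), (6, 6)}.
Total count |C(F_7)_aff| = 7.


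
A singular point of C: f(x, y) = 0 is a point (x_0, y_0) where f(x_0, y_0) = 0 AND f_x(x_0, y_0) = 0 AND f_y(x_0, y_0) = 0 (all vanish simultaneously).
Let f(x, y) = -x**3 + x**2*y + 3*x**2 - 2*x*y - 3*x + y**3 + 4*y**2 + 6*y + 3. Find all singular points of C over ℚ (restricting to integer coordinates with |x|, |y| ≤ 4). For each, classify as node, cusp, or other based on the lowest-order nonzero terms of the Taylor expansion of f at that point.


Singular points: {(1, -1)}; classification: node.

Compute partial derivatives:
  f_x = -3*x**2 + 2*x*y + 6*x - 2*y - 3.
  f_y = x**2 - 2*x + 3*y**2 + 8*y + 6.
Scan x_0 ∈ {−4, ..., 4}. For each x_0, f_y(x_0, y) is a polynomial in y; find its integer roots y ∈ {−4, ..., 4}, then test f_x and f at those candidates.
  x = -4: f_y(-4, y) = 3*y**2 + 8*y + 30; no integer root y with |y| ≤ 4.
  x = -3: f_y(-3, y) = 3*y**2 + 8*y + 21; no integer root y with |y| ≤ 4.
  x = -2: f_y(-2, y) = 3*y**2 + 8*y + 14; no integer root y with |y| ≤ 4.
  x = -1: f_y(-1, y) = 3*y**2 + 8*y + 9; no integer root y with |y| ≤ 4.
  x = 0: f_y(0, y) = 3*y**2 + 8*y + 6; no integer root y with |y| ≤ 4.
  x = 1: f_y(1, y) = 3*y**2 + 8*y + 5; vanishes at y ∈ {-1}. (1, -1): f_x = 0, f = 0 — SINGULAR.
  x = 2: f_y(2, y) = 3*y**2 + 8*y + 6; no integer root y with |y| ≤ 4.
  x = 3: f_y(3, y) = 3*y**2 + 8*y + 9; no integer root y with |y| ≤ 4.
  x = 4: f_y(4, y) = 3*y**2 + 8*y + 14; no integer root y with |y| ≤ 4.
Only singular point on the grid: (1, -1).
Classify: substitute x = 1 + u, y = -1 + v and expand: f = -u**3 + u**2*v - u**2 + v**3 + v**2.
No constant or linear terms (consistent with a singular point). Quadratic part: -u**2 + v**2. Cubic part: -u**3 + u**2*v + v**3.
The quadratic part v**2 - u**2 = (v − u)(v + u) splits into two distinct linear factors, so there are two distinct tangent lines y − -1 = ±(x − 1) — this is a node (ordinary double point).
Classification: node.


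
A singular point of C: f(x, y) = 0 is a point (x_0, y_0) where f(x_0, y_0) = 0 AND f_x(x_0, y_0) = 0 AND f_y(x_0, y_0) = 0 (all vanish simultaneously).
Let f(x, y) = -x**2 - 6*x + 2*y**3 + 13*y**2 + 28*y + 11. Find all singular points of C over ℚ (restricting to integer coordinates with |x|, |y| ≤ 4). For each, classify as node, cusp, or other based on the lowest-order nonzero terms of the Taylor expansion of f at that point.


Singular points: {(-3, -2)}; classification: node.

Compute partial derivatives:
  f_x = -2*x - 6.
  f_y = 6*y**2 + 26*y + 28.
Scan x_0 ∈ {−4, ..., 4}. For each x_0, f_y(x_0, y) is a polynomial in y; find its integer roots y ∈ {−4, ..., 4}, then test f_x and f at those candidates.
  x = -4: f_y(-4, y) = 6*y**2 + 26*y + 28; vanishes at y ∈ {-2}. (-4, -2): f_x = 2 ≠ 0.
  x = -3: f_y(-3, y) = 6*y**2 + 26*y + 28; vanishes at y ∈ {-2}. (-3, -2): f_x = 0, f = 0 — SINGULAR.
  x = -2: f_y(-2, y) = 6*y**2 + 26*y + 28; vanishes at y ∈ {-2}. (-2, -2): f_x = -2 ≠ 0.
  x = -1: f_y(-1, y) = 6*y**2 + 26*y + 28; vanishes at y ∈ {-2}. (-1, -2): f_x = -4 ≠ 0.
  x = 0: f_y(0, y) = 6*y**2 + 26*y + 28; vanishes at y ∈ {-2}. (0, -2): f_x = -6 ≠ 0.
  x = 1: f_y(1, y) = 6*y**2 + 26*y + 28; vanishes at y ∈ {-2}. (1, -2): f_x = -8 ≠ 0.
  x = 2: f_y(2, y) = 6*y**2 + 26*y + 28; vanishes at y ∈ {-2}. (2, -2): f_x = -10 ≠ 0.
  x = 3: f_y(3, y) = 6*y**2 + 26*y + 28; vanishes at y ∈ {-2}. (3, -2): f_x = -12 ≠ 0.
  x = 4: f_y(4, y) = 6*y**2 + 26*y + 28; vanishes at y ∈ {-2}. (4, -2): f_x = -14 ≠ 0.
Only singular point on the grid: (-3, -2).
Classify: substitute x = -3 + u, y = -2 + v and expand: f = -u**2 + 2*v**3 + v**2.
No constant or linear terms (consistent with a singular point). Quadratic part: -u**2 + v**2. Cubic part: 2*v**3.
The quadratic part v**2 - u**2 = (v − u)(v + u) splits into two distinct linear factors, so there are two distinct tangent lines y − -2 = ±(x − -3) — this is a node (ordinary double point).
Classification: node.


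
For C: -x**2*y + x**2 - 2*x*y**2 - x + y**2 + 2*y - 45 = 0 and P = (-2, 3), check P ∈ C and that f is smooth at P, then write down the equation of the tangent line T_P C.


Tangent line at P: -11*x + 28*y - 106 = 0.

Step 1: f(-2, 3) = 0, so P lies on C.
Step 2: partial derivatives
  f_x(x, y) = -2*x*y + 2*x - 2*y**2 - 1, f_y(x, y) = -x**2 - 4*x*y + 2*y + 2.
  f_x(P) = -11, f_y(P) = 28 (gradient nonzero, so P is smooth).
Step 3: tangent line at P: -11·(x − -2) + 28·(y − 3) = 0.
Expanding: -11*x + 28*y - 106 = 0.


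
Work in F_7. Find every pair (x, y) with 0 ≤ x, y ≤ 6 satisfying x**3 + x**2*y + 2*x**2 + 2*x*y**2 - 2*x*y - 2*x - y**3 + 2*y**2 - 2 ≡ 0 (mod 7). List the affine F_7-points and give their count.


Affine F_7-points: {(0, 5), (2, 4), (2, 5), (3, 3), (5, 1), (5, 5), (5, 6)}; count = 7.

For each of the 49 pairs (x, y) ∈ F_7², evaluate f(x, y) mod 7. Record the zeros.
  x = 0: [0↦5, 1↦6, 2↦5, 3↦3, 4↦1, 5↦0, 6↦1]  zeros at y ∈ {5}
  x = 1: [0↦6, 1↦1, 2↦5, 3↦5, 4↦2, 5↦4, 6↦5]  zeros at y ∈ ∅
  x = 2: [0↦3, 1↦1, 2↦5, 3↦2, 4↦0, 5↦0, 6↦3]  zeros at y ∈ {4, 5}
  x = 3: [0↦2, 1↦5, 2↦4, 3↦0, 4↦1, 5↦1, 6↦1]  zeros at y ∈ {3}
  x = 4: [0↦2, 1↦5, 2↦1, 3↦5, 4↦4, 5↦6, 6↦5]  zeros at y ∈ ∅
  x = 5: [0↦2, 1↦0, 2↦2, 3↦2, 4↦1, 5↦0, 6↦0]  zeros at y ∈ {1, 5, 6}
  x = 6: [0↦1, 1↦3, 2↦6, 3↦4, 4↦5, 5↦3, 6↦6]  zeros at y ∈ ∅
Collecting zeros: affine points = {(0, 5), (2, 4), (2, 5), (3, 3), (5, 1), (5, 5), (5, 6)}.
Total count |C(F_7)_aff| = 7.


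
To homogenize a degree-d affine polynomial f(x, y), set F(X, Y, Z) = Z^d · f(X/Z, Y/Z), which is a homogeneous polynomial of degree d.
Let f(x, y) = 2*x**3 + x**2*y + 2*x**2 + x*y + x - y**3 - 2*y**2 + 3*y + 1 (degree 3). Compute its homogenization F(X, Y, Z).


F(X, Y, Z) = 2*X**3 + X**2*Y + 2*X**2*Z + X*Y*Z + X*Z**2 - Y**3 - 2*Y**2*Z + 3*Y*Z**2 + Z**3

deg(f) = 3.
Substitute x = X/Z, y = Y/Z into f, then multiply by Z^3.
  monomial 2·x^3·y^0 ↦ 2·X^3·Y^0·Z^0.
  monomial 1·x^2·y^1 ↦ 1·X^2·Y^1·Z^0.
  monomial 2·x^2·y^0 ↦ 2·X^2·Y^0·Z^1.
  monomial 1·x^1·y^1 ↦ 1·X^1·Y^1·Z^1.
  monomial 1·x^1·y^0 ↦ 1·X^1·Y^0·Z^2.
  monomial -1·x^0·y^3 ↦ -1·X^0·Y^3·Z^0.
  monomial -2·x^0·y^2 ↦ -2·X^0·Y^2·Z^1.
  monomial 3·x^0·y^1 ↦ 3·X^0·Y^1·Z^2.
  monomial 1·x^0·y^0 ↦ 1·X^0·Y^0·Z^3.
Collecting: F(X, Y, Z) = 2*X**3 + X**2*Y + 2*X**2*Z + X*Y*Z + X*Z**2 - Y**3 - 2*Y**2*Z + 3*Y*Z**2 + Z**3.


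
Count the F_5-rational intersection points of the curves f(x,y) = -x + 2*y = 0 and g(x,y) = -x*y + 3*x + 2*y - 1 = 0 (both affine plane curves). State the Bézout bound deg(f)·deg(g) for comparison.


Common zeros: {(1, 3), (2, 1)}; count = 2; Bézout bound = 2.

deg(f) = 1, deg(g) = 2, so Bézout bound = 2.
Scan x ∈ F_5. For each x, list the y ∈ F_5 with f(x, y) ≡ 0 and those with g(x, y) ≡ 0 (mod 5); the common zeros in that column are the intersection.
  x = 0: f ≡ 0 at y ∈ {0}; g ≡ 0 at y ∈ {3}; common: ∅.
  x = 1: f ≡ 0 at y ∈ {3}; g ≡ 0 at y ∈ {3}; common: {3}.
  x = 2: f ≡ 0 at y ∈ {1}; g ≡ 0 at y ∈ {0, 1, 2, 3, 4}; common: {1}.
  x = 3: f ≡ 0 at y ∈ {4}; g ≡ 0 at y ∈ {3}; common: ∅.
  x = 4: f ≡ 0 at y ∈ {2}; g ≡ 0 at y ∈ {3}; common: ∅.
Collecting: common zeros = {(1, 3), (2, 1)}, so the count is 2.
Comparison with the Bézout bound: 2 ≤ 2 = deg(f)·deg(g), as expected for curves with no common component (the bound is attained).


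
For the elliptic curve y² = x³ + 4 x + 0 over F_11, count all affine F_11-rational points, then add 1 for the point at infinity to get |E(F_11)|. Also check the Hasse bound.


Affine points = {(0, 0), (1, 4), (1, 7), (2, 4), (2, 7), (4, 5), (4, 6), (6, 3), (6, 8), (8, 4), (8, 7)}; affine count = 11; |E(F_11)| = 12.

Discriminant check: Δ ∝ 4a³ + 27b² = 4·4³ + 27·0² = 4·64 + 27·0 ≡ 3 (mod 11). Nonzero ⇒ E is nonsingular.
For each x ∈ F_11, compute rhs = x³ + 4·x + 0 mod 11, then count y ∈ F_11 with y² ≡ rhs.
  x = 0: rhs = 0, matching y values: 0 (1 points).
  x = 1: rhs = 5, matching y values: 4, 7 (2 points).
  x = 2: rhs = 5, matching y values: 4, 7 (2 points).
  x = 3: rhs = 6, matching y values: none (0 points).
  x = 4: rhs = 3, matching y values: 5, 6 (2 points).
  x = 5: rhs = 2, matching y values: none (0 points).
  x = 6: rhs = 9, matching y values: 3, 8 (2 points).
  x = 7: rhs = 8, matching y values: none (0 points).
  x = 8: rhs = 5, matching y values: 4, 7 (2 points).
  x = 9: rhs = 6, matching y values: none (0 points).
  x = 10: rhs = 6, matching y values: none (0 points).
Total affine count: 11.
Full point count |E(F_11)| = 11 + 1 = 12.
Hasse bound: |12 − (11+1)| = |0| = 0 ≤ 2√11 ≈ 6.6332 ✓.


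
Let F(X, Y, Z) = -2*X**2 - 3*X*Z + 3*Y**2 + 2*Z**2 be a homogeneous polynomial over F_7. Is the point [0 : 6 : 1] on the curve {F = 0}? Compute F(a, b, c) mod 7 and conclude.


F(0,6,1) ≡ 5 (mod 7); P is NOT on the curve.

Evaluate F(0, 6, 1) term-by-term (mod 7).
  -2*X**2 ↦ -2·0·1·1 = 0
  -3*X*Z ↦ -3·0·1·1 = 0
  3*Y**2 ↦ 3·1·36·1 = 108
  2*Z**2 ↦ 2·1·1·1 = 2
Sum: F(0, 6, 1) = (0) + (0) + (108) + (2) = 110.
Reducing mod 7: 110 ≡ 5 (mod 7).
Since F(a, b, c) ≡ 5 ≠ 0 (mod 7), P does NOT lie on the curve.


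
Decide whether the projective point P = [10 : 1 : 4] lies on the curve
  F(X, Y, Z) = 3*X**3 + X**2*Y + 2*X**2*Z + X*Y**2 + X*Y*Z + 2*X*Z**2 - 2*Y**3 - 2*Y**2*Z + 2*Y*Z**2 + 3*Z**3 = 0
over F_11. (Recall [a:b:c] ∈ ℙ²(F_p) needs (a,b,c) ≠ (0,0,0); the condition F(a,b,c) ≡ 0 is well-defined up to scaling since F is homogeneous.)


F(10,1,4) ≡ 7 (mod 11); P is NOT on the curve.

Evaluate F(10, 1, 4) term-by-term (mod 11).
  3*X**3 ↦ 3·1000·1·1 = 3000
  X**2*Y ↦ 1·100·1·1 = 100
  2*X**2*Z ↦ 2·100·1·4 = 800
  X*Y**2 ↦ 1·10·1·1 = 10
  X*Y*Z ↦ 1·10·1·4 = 40
  2*X*Z**2 ↦ 2·10·1·16 = 320
  -2*Y**3 ↦ -2·1·1·1 = -2
  -2*Y**2*Z ↦ -2·1·1·4 = -8
  2*Y*Z**2 ↦ 2·1·1·16 = 32
  3*Z**3 ↦ 3·1·1·64 = 192
Sum: F(10, 1, 4) = (3000) + (100) + (800) + (10) + (40) + (320) + (-2) + (-8) + (32) + (192) = 4484.
Reducing mod 11: 4484 ≡ 7 (mod 11).
Since F(a, b, c) ≡ 7 ≠ 0 (mod 11), P does NOT lie on the curve.


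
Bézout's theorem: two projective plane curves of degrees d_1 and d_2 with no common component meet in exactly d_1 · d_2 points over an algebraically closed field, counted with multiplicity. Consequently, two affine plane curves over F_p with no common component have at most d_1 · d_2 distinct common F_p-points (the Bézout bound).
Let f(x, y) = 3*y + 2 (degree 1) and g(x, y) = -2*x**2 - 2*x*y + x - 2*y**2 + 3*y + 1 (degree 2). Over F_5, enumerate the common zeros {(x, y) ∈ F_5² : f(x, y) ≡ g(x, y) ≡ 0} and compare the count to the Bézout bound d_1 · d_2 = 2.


Common zeros: ∅; count = 0; Bézout bound = 2.

deg(f) = 1, deg(g) = 2, so Bézout bound = 2.
Scan x ∈ F_5. For each x, list the y ∈ F_5 with f(x, y) ≡ 0 and those with g(x, y) ≡ 0 (mod 5); the common zeros in that column are the intersection.
  x = 0: f ≡ 0 at y ∈ {1}; g ≡ 0 at y ∈ ∅; common: ∅.
  x = 1: f ≡ 0 at y ∈ {1}; g ≡ 0 at y ∈ {0, 3}; common: ∅.
  x = 2: f ≡ 0 at y ∈ {1}; g ≡ 0 at y ∈ {0, 2}; common: ∅.
  x = 3: f ≡ 0 at y ∈ {1}; g ≡ 0 at y ∈ ∅; common: ∅.
  x = 4: f ≡ 0 at y ∈ {1}; g ≡ 0 at y ∈ {2, 3}; common: ∅.
Collecting: common zeros = ∅, so the count is 0.
Comparison with the Bézout bound: 0 ≤ 2 = deg(f)·deg(g), as expected for curves with no common component (the affine F_5-count falls short of the bound because intersections may lie at infinity, over extension fields, or carry multiplicity).


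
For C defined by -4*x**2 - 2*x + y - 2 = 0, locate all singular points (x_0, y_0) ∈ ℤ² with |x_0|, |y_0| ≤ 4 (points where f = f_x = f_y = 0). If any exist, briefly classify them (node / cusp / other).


No singular points in the scanned grid; C is smooth there.

Compute partial derivatives:
  f_x = -8*x - 2.
  f_y = 1.
f_y = 1 is a nonzero constant, so f_y never vanishes: no point (x, y) can satisfy f = f_x = f_y = 0. In particular no (x, y) ∈ {−4, ..., 4}² is singular; the curve is smooth.


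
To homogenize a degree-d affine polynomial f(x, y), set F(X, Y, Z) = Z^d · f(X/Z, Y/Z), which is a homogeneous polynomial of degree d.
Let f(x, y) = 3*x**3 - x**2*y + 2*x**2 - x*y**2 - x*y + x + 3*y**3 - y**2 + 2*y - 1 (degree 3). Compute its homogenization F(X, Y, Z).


F(X, Y, Z) = 3*X**3 - X**2*Y + 2*X**2*Z - X*Y**2 - X*Y*Z + X*Z**2 + 3*Y**3 - Y**2*Z + 2*Y*Z**2 - Z**3

deg(f) = 3.
Substitute x = X/Z, y = Y/Z into f, then multiply by Z^3.
  monomial 3·x^3·y^0 ↦ 3·X^3·Y^0·Z^0.
  monomial -1·x^2·y^1 ↦ -1·X^2·Y^1·Z^0.
  monomial 2·x^2·y^0 ↦ 2·X^2·Y^0·Z^1.
  monomial -1·x^1·y^2 ↦ -1·X^1·Y^2·Z^0.
  monomial -1·x^1·y^1 ↦ -1·X^1·Y^1·Z^1.
  monomial 1·x^1·y^0 ↦ 1·X^1·Y^0·Z^2.
  monomial 3·x^0·y^3 ↦ 3·X^0·Y^3·Z^0.
  monomial -1·x^0·y^2 ↦ -1·X^0·Y^2·Z^1.
  monomial 2·x^0·y^1 ↦ 2·X^0·Y^1·Z^2.
  monomial -1·x^0·y^0 ↦ -1·X^0·Y^0·Z^3.
Collecting: F(X, Y, Z) = 3*X**3 - X**2*Y + 2*X**2*Z - X*Y**2 - X*Y*Z + X*Z**2 + 3*Y**3 - Y**2*Z + 2*Y*Z**2 - Z**3.


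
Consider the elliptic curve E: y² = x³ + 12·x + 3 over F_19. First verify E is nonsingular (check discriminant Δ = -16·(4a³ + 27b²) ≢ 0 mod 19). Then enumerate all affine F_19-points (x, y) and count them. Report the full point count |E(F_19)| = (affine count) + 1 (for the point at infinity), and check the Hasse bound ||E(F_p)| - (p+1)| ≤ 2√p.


Affine points = {(1, 4), (1, 15), (2, 4), (2, 15), (3, 3), (3, 16), (4, 1), (4, 18), (5, 6), (5, 13), (6, 5), (6, 14), (9, 2), (9, 17), (13, 0), (15, 9), (15, 10), (16, 4), (16, 15), (17, 3), (17, 16), (18, 3), (18, 16)}; affine count = 23; |E(F_19)| = 24.

Discriminant check: Δ ∝ 4a³ + 27b² = 4·12³ + 27·3² = 4·1728 + 27·9 ≡ 11 (mod 19). Nonzero ⇒ E is nonsingular.
For each x ∈ F_19, compute rhs = x³ + 12·x + 3 mod 19, then count y ∈ F_19 with y² ≡ rhs.
  x = 0: rhs = 3, matching y values: none (0 points).
  x = 1: rhs = 16, matching y values: 4, 15 (2 points).
  x = 2: rhs = 16, matching y values: 4, 15 (2 points).
  x = 3: rhs = 9, matching y values: 3, 16 (2 points).
  x = 4: rhs = 1, matching y values: 1, 18 (2 points).
  x = 5: rhs = 17, matching y values: 6, 13 (2 points).
  x = 6: rhs = 6, matching y values: 5, 14 (2 points).
  x = 7: rhs = 12, matching y values: none (0 points).
  x = 8: rhs = 3, matching y values: none (0 points).
  x = 9: rhs = 4, matching y values: 2, 17 (2 points).
  x = 10: rhs = 2, matching y values: none (0 points).
  x = 11: rhs = 3, matching y values: none (0 points).
  x = 12: rhs = 13, matching y values: none (0 points).
  x = 13: rhs = 0, matching y values: 0 (1 points).
  x = 14: rhs = 8, matching y values: none (0 points).
  x = 15: rhs = 5, matching y values: 9, 10 (2 points).
  x = 16: rhs = 16, matching y values: 4, 15 (2 points).
  x = 17: rhs = 9, matching y values: 3, 16 (2 points).
  x = 18: rhs = 9, matching y values: 3, 16 (2 points).
Total affine count: 23.
Full point count |E(F_19)| = 23 + 1 = 24.
Hasse bound: |24 − (19+1)| = |4| = 4 ≤ 2√19 ≈ 8.7178 ✓.


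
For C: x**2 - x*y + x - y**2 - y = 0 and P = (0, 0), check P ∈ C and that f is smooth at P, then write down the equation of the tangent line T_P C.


Tangent line at P: x - y = 0.

Step 1: f(0, 0) = 0, so P lies on C.
Step 2: partial derivatives
  f_x(x, y) = 2*x - y + 1, f_y(x, y) = -x - 2*y - 1.
  f_x(P) = 1, f_y(P) = -1 (gradient nonzero, so P is smooth).
Step 3: tangent line at P: 1·(x − 0) + -1·(y − 0) = 0.
Expanding: x - y = 0.


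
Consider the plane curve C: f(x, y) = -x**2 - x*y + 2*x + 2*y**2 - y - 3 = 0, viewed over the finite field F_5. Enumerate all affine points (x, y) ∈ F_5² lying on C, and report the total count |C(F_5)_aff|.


Affine F_5-points: {(0, 4), (1, 3), (3, 3), (3, 4)}; count = 4.

For each of the 25 pairs (x, y) ∈ F_5², evaluate f(x, y) mod 5. Record the zeros.
  x = 0: [0↦2, 1↦3, 2↦3, 3↦2, 4↦0]  zeros at y ∈ {4}
  x = 1: [0↦3, 1↦3, 2↦2, 3↦0, 4↦2]  zeros at y ∈ {3}
  x = 2: [0↦2, 1↦1, 2↦4, 3↦1, 4↦2]  zeros at y ∈ ∅
  x = 3: [0↦4, 1↦2, 2↦4, 3↦0, 4↦0]  zeros at y ∈ {3, 4}
  x = 4: [0↦4, 1↦1, 2↦2, 3↦2, 4↦1]  zeros at y ∈ ∅
Collecting zeros: affine points = {(0, 4), (1, 3), (3, 3), (3, 4)}.
Total count |C(F_5)_aff| = 4.


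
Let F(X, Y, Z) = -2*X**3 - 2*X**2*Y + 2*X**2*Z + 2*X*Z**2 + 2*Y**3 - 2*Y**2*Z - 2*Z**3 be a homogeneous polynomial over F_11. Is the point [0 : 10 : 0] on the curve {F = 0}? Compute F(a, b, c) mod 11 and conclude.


F(0,10,0) ≡ 9 (mod 11); P is NOT on the curve.

Evaluate F(0, 10, 0) term-by-term (mod 11).
  -2*X**3 ↦ -2·0·1·1 = 0
  -2*X**2*Y ↦ -2·0·10·1 = 0
  2*X**2*Z ↦ 2·0·1·0 = 0
  2*X*Z**2 ↦ 2·0·1·0 = 0
  2*Y**3 ↦ 2·1·1000·1 = 2000
  -2*Y**2*Z ↦ -2·1·100·0 = 0
  -2*Z**3 ↦ -2·1·1·0 = 0
Sum: F(0, 10, 0) = (0) + (0) + (0) + (0) + (2000) + (0) + (0) = 2000.
Reducing mod 11: 2000 ≡ 9 (mod 11).
Since F(a, b, c) ≡ 9 ≠ 0 (mod 11), P does NOT lie on the curve.


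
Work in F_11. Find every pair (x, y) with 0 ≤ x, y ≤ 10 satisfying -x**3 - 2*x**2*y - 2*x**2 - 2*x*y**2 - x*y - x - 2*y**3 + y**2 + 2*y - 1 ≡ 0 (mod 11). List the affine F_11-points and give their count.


Affine F_11-points: {(0, 1), (0, 6), (0, 10), (3, 10), (8, 0), (8, 10), (9, 1), (9, 6), (10, 4), (10, 6), (10, 8)}; count = 11.

For each of the 121 pairs (x, y) ∈ F_11², evaluate f(x, y) mod 11. Record the zeros.
  x = 0: [0↦10, 1↦0, 2↦2, 3↦4, 4↦5, 5↦4, 6↦0, 7↦3, 8↦1, 9↦4, 10↦0]  zeros at y ∈ {1, 6, 10}
  x = 1: [0↦6, 1↦2, 2↦6, 3↦6, 4↦1, 5↦1, 6↦5, 7↦1, 8↦10, 9↦9, 10↦8]  zeros at y ∈ ∅
  x = 2: [0↦3, 1↦1, 2↦3, 3↦8, 4↦4, 5↦1, 6↦9, 7↦5, 8↦10, 9↦1, 10↦10]  zeros at y ∈ ∅
  x = 3: [0↦6, 1↦2, 2↦9, 3↦4, 4↦8, 5↦9, 6↦6, 7↦9, 8↦6, 9↦7, 10↦0]  zeros at y ∈ {10}
  x = 4: [0↦9, 1↦10, 2↦7, 3↦10, 4↦7, 5↦8, 6↦1, 7↦7, 8↦3, 9↦10, 10↦5]  zeros at y ∈ ∅
  x = 5: [0↦6, 1↦8, 2↦2, 3↦9, 4↦6, 5↦3, 6↦10, 7↦4, 8↦6, 9↦4, 10↦8]  zeros at y ∈ ∅
  x = 6: [0↦2, 1↦1, 2↦10, 3↦6, 4↦10, 5↦10, 6↦5, 7↦5, 8↦9, 9↦5, 10↦3]  zeros at y ∈ ∅
  x = 7: [0↦2, 1↦5, 2↦3, 3↦6, 4↦2, 5↦1, 6↦2, 7↦4, 8↦6, 9↦7, 10↦6]  zeros at y ∈ ∅
  x = 8: [0↦0, 1↦3, 2↦8, 3↦3, 4↦9, 5↦3, 6↦6, 7↦6, 8↦2, 9↦4, 10↦0]  zeros at y ∈ {0, 10}
  x = 9: [0↦1, 1↦0, 2↦8, 3↦2, 4↦3, 5↦10, 6↦0, 7↦5, 8↦2, 9↦1, 10↦1]  zeros at y ∈ {1, 6}
  x = 10: [0↦10, 1↦1, 2↦8, 3↦8, 4↦0, 5↦5, 6↦0, 7↦6, 8↦0, 9↦3, 10↦3]  zeros at y ∈ {4, 6, 8}
Collecting zeros: affine points = {(0, 1), (0, 6), (0, 10), (3, 10), (8, 0), (8, 10), (9, 1), (9, 6), (10, 4), (10, 6), (10, 8)}.
Total count |C(F_11)_aff| = 11.


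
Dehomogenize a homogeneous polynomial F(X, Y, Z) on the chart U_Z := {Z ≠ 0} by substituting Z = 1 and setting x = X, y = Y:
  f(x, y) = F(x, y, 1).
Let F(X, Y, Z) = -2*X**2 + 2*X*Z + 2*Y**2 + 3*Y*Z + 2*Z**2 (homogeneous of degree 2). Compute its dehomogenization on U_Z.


f(x, y) = -2*x**2 + 2*x + 2*y**2 + 3*y + 2

On U_Z we set Z = 1. Each monomial c·X^i·Y^j·Z^k in F becomes c·x^i·y^j·1^k = c·x^i·y^j.
Substituting Z = 1: F(X, Y, 1) = -2*x**2 + 2*x + 2*y**2 + 3*y + 2.
Note: deg(f) ≤ deg(F) = 2; strict inequality happens when F is divisible by Z (lost terms).


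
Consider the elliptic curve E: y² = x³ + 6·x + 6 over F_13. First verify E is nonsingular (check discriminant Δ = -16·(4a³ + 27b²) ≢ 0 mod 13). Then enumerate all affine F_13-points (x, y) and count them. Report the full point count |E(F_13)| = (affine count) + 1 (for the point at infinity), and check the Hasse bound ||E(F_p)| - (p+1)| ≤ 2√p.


Affine points = {(1, 0), (2, 0), (3, 5), (3, 8), (4, 4), (4, 9), (7, 1), (7, 12), (9, 3), (9, 10), (10, 0), (11, 5), (11, 8), (12, 5), (12, 8)}; affine count = 15; |E(F_13)| = 16.

Discriminant check: Δ ∝ 4a³ + 27b² = 4·6³ + 27·6² = 4·216 + 27·36 ≡ 3 (mod 13). Nonzero ⇒ E is nonsingular.
For each x ∈ F_13, compute rhs = x³ + 6·x + 6 mod 13, then count y ∈ F_13 with y² ≡ rhs.
  x = 0: rhs = 6, matching y values: none (0 points).
  x = 1: rhs = 0, matching y values: 0 (1 points).
  x = 2: rhs = 0, matching y values: 0 (1 points).
  x = 3: rhs = 12, matching y values: 5, 8 (2 points).
  x = 4: rhs = 3, matching y values: 4, 9 (2 points).
  x = 5: rhs = 5, matching y values: none (0 points).
  x = 6: rhs = 11, matching y values: none (0 points).
  x = 7: rhs = 1, matching y values: 1, 12 (2 points).
  x = 8: rhs = 7, matching y values: none (0 points).
  x = 9: rhs = 9, matching y values: 3, 10 (2 points).
  x = 10: rhs = 0, matching y values: 0 (1 points).
  x = 11: rhs = 12, matching y values: 5, 8 (2 points).
  x = 12: rhs = 12, matching y values: 5, 8 (2 points).
Total affine count: 15.
Full point count |E(F_13)| = 15 + 1 = 16.
Hasse bound: |16 − (13+1)| = |2| = 2 ≤ 2√13 ≈ 7.2111 ✓.


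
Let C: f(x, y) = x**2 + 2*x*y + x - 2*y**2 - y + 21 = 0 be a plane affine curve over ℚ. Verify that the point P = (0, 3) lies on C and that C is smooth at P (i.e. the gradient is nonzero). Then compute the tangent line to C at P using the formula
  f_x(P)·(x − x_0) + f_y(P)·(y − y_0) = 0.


Tangent line at P: 7*x - 13*y + 39 = 0.

Step 1: f(0, 3) = 0, so P lies on C.
Step 2: partial derivatives
  f_x(x, y) = 2*x + 2*y + 1, f_y(x, y) = 2*x - 4*y - 1.
  f_x(P) = 7, f_y(P) = -13 (gradient nonzero, so P is smooth).
Step 3: tangent line at P: 7·(x − 0) + -13·(y − 3) = 0.
Expanding: 7*x - 13*y + 39 = 0.
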